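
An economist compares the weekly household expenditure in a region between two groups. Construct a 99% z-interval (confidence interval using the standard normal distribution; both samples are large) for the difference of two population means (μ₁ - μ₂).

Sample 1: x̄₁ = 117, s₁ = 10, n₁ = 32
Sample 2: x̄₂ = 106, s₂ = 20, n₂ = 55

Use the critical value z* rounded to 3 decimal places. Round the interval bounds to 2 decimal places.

Both samples are large (n₁ = 32 ≥ 30, n₂ = 55 ≥ 30), so a z-interval for the difference of means applies.

Point estimate: x̄₁ - x̄₂ = 117 - 106 = 11

Standard error: SE = √(s₁²/n₁ + s₂²/n₂)
= √(10²/32 + 20²/55)
= √(3.125000 + 7.272727)
= 3.224551

For 99% confidence, z* = 2.576 (from standard normal table)
Margin of error: E = z* × SE = 2.576 × 3.224551 = 8.3064

Z-interval: (x̄₁ - x̄₂) ± E = 11 ± 8.3064 = (2.6936, 19.3064)

Rounded to 2 decimal places:

(2.69, 19.31)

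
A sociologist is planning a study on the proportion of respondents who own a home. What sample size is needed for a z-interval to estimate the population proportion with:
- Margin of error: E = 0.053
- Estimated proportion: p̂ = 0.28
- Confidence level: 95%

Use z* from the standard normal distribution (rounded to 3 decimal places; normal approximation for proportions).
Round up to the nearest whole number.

Using z* for proportion z-interval (normal approximation).

For 95% confidence, z* = 1.96 (from standard normal table)

Sample size formula for proportion z-interval: n = z*²p̂(1-p̂)/E²

n = 1.96² × 0.28 × 0.72 / 0.053²
  = 3.8416 × 0.2016 / 0.002809
  = 275.7090

Round up to the nearest whole number: n = 276

276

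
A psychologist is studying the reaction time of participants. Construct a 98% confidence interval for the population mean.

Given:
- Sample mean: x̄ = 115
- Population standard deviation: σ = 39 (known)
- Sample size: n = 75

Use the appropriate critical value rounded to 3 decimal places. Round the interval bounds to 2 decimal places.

The population standard deviation σ is known, so use a z-interval (standard normal critical value).

For 98% confidence, z* = 2.326 (from standard normal table)

Standard error: SE = σ/√n = 39/√75 = 4.503332

Margin of error: E = z* × SE = 2.326 × 4.503332 = 10.4748

Z-interval: x̄ ± E = 115 ± 10.4748 = (104.5252, 125.4748)

Rounded to 2 decimal places:

(104.53, 125.47)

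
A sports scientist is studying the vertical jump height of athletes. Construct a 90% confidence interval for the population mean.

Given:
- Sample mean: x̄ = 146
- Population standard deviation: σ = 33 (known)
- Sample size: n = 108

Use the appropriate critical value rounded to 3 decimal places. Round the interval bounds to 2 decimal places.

The population standard deviation σ is known, so use a z-interval (standard normal critical value).

For 90% confidence, z* = 1.645 (from standard normal table)

Standard error: SE = σ/√n = 33/√108 = 3.175426

Margin of error: E = z* × SE = 1.645 × 3.175426 = 5.2236

Z-interval: x̄ ± E = 146 ± 5.2236 = (140.7764, 151.2236)

Rounded to 2 decimal places:

(140.78, 151.22)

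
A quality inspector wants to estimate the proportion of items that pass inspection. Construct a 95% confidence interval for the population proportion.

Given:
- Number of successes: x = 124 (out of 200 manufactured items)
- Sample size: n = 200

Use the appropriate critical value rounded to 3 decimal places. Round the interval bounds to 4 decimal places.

Sample proportion: p̂ = 124/200 = 0.620000

Check conditions for normal approximation:
  np̂ = 124 ≥ 10 ✓
  n(1-p̂) = 76 ≥ 10 ✓

The sample is large enough, so use a z-interval (normal approximation) for the proportion.

For 95% confidence, z* = 1.96 (from standard normal table)

Standard error: SE = √(p̂(1-p̂)/n) = √(0.620000×0.380000/200) = 0.03432200

Margin of error: E = z* × SE = 1.96 × 0.03432200 = 0.067271

Z-interval: p̂ ± E = 0.620000 ± 0.067271 = (0.552729, 0.687271)

Rounded to 4 decimal places:

(0.5527, 0.6873)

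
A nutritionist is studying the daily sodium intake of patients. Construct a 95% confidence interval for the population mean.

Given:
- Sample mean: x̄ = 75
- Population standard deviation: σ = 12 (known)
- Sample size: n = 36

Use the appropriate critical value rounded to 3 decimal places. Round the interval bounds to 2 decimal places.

The population standard deviation σ is known, so use a z-interval (standard normal critical value).

For 95% confidence, z* = 1.96 (from standard normal table)

Standard error: SE = σ/√n = 12/√36 = 2.000000

Margin of error: E = z* × SE = 1.96 × 2.000000 = 3.9200

Z-interval: x̄ ± E = 75 ± 3.9200 = (71.0800, 78.9200)

Rounded to 2 decimal places:

(71.08, 78.92)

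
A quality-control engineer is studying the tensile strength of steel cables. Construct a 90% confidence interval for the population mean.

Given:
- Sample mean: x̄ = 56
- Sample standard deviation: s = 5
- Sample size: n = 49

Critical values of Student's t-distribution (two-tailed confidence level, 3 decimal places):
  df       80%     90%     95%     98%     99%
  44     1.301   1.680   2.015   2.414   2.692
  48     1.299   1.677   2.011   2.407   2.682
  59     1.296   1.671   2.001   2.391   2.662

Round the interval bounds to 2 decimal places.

The population standard deviation σ is unknown (only the sample standard deviation s is given), so use a t-interval with df = n - 1 = 49 - 1 = 48.

For 90% confidence with df = 48, t* = 1.677 (from t-table)

Standard error: SE = s/√n = 5/√49 = 0.714286

Margin of error: E = t* × SE = 1.677 × 0.714286 = 1.1979

T-interval: x̄ ± E = 56 ± 1.1979 = (54.8021, 57.1979)

Rounded to 2 decimal places:

(54.80, 57.20)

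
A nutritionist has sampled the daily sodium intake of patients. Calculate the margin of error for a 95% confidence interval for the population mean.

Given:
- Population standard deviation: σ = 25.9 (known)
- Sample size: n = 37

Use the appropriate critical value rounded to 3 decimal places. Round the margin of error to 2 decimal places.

The population standard deviation σ is known, so use the z-interval margin of error formula.

For 95% confidence, z* = 1.96 (from standard normal table)

Margin of error formula for z-interval: E = z* × σ/√n

E = 1.96 × 25.9/√37
  = 1.96 × 4.257934
  = 8.3456

Rounded to 2 decimal places:

8.35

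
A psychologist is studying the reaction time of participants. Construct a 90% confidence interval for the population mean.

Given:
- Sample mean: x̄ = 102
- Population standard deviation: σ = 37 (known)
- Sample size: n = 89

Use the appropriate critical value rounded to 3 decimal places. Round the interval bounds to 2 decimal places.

The population standard deviation σ is known, so use a z-interval (standard normal critical value).

For 90% confidence, z* = 1.645 (from standard normal table)

Standard error: SE = σ/√n = 37/√89 = 3.921992

Margin of error: E = z* × SE = 1.645 × 3.921992 = 6.4517

Z-interval: x̄ ± E = 102 ± 6.4517 = (95.5483, 108.4517)

Rounded to 2 decimal places:

(95.55, 108.45)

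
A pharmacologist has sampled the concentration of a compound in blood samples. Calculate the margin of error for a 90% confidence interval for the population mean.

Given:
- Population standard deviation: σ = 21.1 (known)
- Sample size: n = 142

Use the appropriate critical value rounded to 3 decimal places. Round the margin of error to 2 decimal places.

The population standard deviation σ is known, so use the z-interval margin of error formula.

For 90% confidence, z* = 1.645 (from standard normal table)

Margin of error formula for z-interval: E = z* × σ/√n

E = 1.645 × 21.1/√142
  = 1.645 × 1.770673
  = 2.9128

Rounded to 2 decimal places:

2.91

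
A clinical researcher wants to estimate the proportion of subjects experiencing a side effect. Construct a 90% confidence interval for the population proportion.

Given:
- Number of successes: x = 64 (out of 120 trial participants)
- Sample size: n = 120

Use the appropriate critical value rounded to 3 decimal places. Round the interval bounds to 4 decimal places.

Sample proportion: p̂ = 64/120 = 0.5333333

Check conditions for normal approximation:
  np̂ = 64 ≥ 10 ✓
  n(1-p̂) = 56 ≥ 10 ✓

The sample is large enough, so use a z-interval (normal approximation) for the proportion.

For 90% confidence, z* = 1.645 (from standard normal table)

Standard error: SE = √(p̂(1-p̂)/n) = √(0.5333333×0.4666667/120) = 0.045542003

Margin of error: E = z* × SE = 1.645 × 0.045542003 = 0.0749166

Z-interval: p̂ ± E = 0.5333333 ± 0.0749166 = (0.4584167, 0.6082499)

Rounded to 4 decimal places:

(0.4584, 0.6082)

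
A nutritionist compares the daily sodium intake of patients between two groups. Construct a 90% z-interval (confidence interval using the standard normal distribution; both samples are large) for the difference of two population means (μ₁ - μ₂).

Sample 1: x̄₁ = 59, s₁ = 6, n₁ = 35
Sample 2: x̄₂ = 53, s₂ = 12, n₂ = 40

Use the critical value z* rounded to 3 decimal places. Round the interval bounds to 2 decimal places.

Both samples are large (n₁ = 35 ≥ 30, n₂ = 40 ≥ 30), so a z-interval for the difference of means applies.

Point estimate: x̄₁ - x̄₂ = 59 - 53 = 6

Standard error: SE = √(s₁²/n₁ + s₂²/n₂)
= √(6²/35 + 12²/40)
= √(1.028571 + 3.600000)
= 2.151411

For 90% confidence, z* = 1.645 (from standard normal table)
Margin of error: E = z* × SE = 1.645 × 2.151411 = 3.5391

Z-interval: (x̄₁ - x̄₂) ± E = 6 ± 3.5391 = (2.4609, 9.5391)

Rounded to 2 decimal places:

(2.46, 9.54)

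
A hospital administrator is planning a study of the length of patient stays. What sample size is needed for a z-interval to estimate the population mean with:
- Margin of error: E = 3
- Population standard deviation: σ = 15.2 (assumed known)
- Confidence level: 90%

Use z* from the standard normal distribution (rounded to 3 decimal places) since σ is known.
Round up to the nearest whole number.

Using z* since population σ is known (z-interval formula).

For 90% confidence, z* = 1.645 (from standard normal table)

Sample size formula for z-interval: n = (z*σ/E)²

n = (1.645 × 15.2 / 3)²
  = (8.334667)²
  = 69.4667

Round up to the nearest whole number: n = 70

70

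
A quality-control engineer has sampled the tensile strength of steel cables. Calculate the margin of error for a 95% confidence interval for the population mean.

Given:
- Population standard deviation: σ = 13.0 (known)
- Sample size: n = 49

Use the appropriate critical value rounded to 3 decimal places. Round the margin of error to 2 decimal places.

The population standard deviation σ is known, so use the z-interval margin of error formula.

For 95% confidence, z* = 1.96 (from standard normal table)

Margin of error formula for z-interval: E = z* × σ/√n

E = 1.96 × 13.0/√49
  = 1.96 × 1.857143
  = 3.6400

Rounded to 2 decimal places:

3.64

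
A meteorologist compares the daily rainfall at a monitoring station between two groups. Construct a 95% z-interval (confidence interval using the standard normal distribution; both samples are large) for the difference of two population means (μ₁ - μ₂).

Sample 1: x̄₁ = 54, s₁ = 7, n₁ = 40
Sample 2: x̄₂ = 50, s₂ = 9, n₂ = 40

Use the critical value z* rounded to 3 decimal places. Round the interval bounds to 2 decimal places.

Both samples are large (n₁ = 40 ≥ 30, n₂ = 40 ≥ 30), so a z-interval for the difference of means applies.

Point estimate: x̄₁ - x̄₂ = 54 - 50 = 4

Standard error: SE = √(s₁²/n₁ + s₂²/n₂)
= √(7²/40 + 9²/40)
= √(1.225000 + 2.025000)
= 1.802776

For 95% confidence, z* = 1.96 (from standard normal table)
Margin of error: E = z* × SE = 1.96 × 1.802776 = 3.5334

Z-interval: (x̄₁ - x̄₂) ± E = 4 ± 3.5334 = (0.4666, 7.5334)

Rounded to 2 decimal places:

(0.47, 7.53)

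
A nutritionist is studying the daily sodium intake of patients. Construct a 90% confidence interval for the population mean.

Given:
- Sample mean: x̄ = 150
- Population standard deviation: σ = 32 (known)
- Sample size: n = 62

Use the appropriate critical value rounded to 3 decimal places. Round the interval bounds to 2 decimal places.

The population standard deviation σ is known, so use a z-interval (standard normal critical value).

For 90% confidence, z* = 1.645 (from standard normal table)

Standard error: SE = σ/√n = 32/√62 = 4.064004

Margin of error: E = z* × SE = 1.645 × 4.064004 = 6.6853

Z-interval: x̄ ± E = 150 ± 6.6853 = (143.3147, 156.6853)

Rounded to 2 decimal places:

(143.31, 156.69)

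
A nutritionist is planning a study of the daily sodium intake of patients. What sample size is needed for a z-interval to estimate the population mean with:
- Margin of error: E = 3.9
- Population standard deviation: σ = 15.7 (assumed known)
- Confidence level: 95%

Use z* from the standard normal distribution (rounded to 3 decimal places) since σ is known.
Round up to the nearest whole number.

Using z* since population σ is known (z-interval formula).

For 95% confidence, z* = 1.96 (from standard normal table)

Sample size formula for z-interval: n = (z*σ/E)²

n = (1.96 × 15.7 / 3.9)²
  = (7.890256)²
  = 62.2561

Round up to the nearest whole number: n = 63

63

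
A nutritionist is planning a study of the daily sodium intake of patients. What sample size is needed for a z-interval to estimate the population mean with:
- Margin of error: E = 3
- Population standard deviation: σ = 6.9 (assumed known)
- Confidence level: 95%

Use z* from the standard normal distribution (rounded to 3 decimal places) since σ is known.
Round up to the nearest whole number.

Using z* since population σ is known (z-interval formula).

For 95% confidence, z* = 1.96 (from standard normal table)

Sample size formula for z-interval: n = (z*σ/E)²

n = (1.96 × 6.9 / 3)²
  = (4.508000)²
  = 20.3221

Round up to the nearest whole number: n = 21

21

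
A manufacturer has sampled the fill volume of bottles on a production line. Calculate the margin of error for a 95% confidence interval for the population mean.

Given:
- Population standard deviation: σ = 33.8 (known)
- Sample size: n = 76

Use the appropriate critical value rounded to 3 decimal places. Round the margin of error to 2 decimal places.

The population standard deviation σ is known, so use the z-interval margin of error formula.

For 95% confidence, z* = 1.96 (from standard normal table)

Margin of error formula for z-interval: E = z* × σ/√n

E = 1.96 × 33.8/√76
  = 1.96 × 3.877126
  = 7.5992

Rounded to 2 decimal places:

7.60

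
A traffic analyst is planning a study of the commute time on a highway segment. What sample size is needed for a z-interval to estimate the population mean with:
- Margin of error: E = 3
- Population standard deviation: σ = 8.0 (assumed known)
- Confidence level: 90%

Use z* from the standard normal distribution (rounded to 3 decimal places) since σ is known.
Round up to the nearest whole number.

Using z* since population σ is known (z-interval formula).

For 90% confidence, z* = 1.645 (from standard normal table)

Sample size formula for z-interval: n = (z*σ/E)²

n = (1.645 × 8.0 / 3)²
  = (4.386667)²
  = 19.2428

Round up to the nearest whole number: n = 20

20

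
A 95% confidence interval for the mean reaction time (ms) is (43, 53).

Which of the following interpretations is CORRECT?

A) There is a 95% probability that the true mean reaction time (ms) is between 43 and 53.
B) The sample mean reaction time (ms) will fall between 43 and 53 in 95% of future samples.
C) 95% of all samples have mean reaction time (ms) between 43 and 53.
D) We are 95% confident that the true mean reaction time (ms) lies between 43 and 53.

A confidence interval represents our confidence in the procedure, not a probability statement about the parameter.

Key concept: If we repeated this sampling process many times and computed a 95% CI each time, about 95% of those intervals would contain the true population parameter.

For this specific interval (43, 53):
- Midpoint (point estimate): 48
- Margin of error: 5

The correct interpretation is the one stating confidence that the true parameter lies in the interval — option D.

D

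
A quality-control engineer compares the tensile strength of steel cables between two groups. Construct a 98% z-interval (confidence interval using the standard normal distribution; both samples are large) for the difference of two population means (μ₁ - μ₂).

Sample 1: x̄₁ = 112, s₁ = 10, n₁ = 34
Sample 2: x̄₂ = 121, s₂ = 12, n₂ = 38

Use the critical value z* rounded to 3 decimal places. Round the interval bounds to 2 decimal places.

Both samples are large (n₁ = 34 ≥ 30, n₂ = 38 ≥ 30), so a z-interval for the difference of means applies.

Point estimate: x̄₁ - x̄₂ = 112 - 121 = -9

Standard error: SE = √(s₁²/n₁ + s₂²/n₂)
= √(10²/34 + 12²/38)
= √(2.941176 + 3.789474)
= 2.594350

For 98% confidence, z* = 2.326 (from standard normal table)
Margin of error: E = z* × SE = 2.326 × 2.594350 = 6.0345

Z-interval: (x̄₁ - x̄₂) ± E = -9 ± 6.0345 = (-15.0345, -2.9655)

Rounded to 2 decimal places:

(-15.03, -2.97)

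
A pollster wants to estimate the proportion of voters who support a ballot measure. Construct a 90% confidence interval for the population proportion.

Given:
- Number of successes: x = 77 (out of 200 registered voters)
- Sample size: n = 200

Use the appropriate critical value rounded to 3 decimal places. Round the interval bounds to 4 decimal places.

Sample proportion: p̂ = 77/200 = 0.385000

Check conditions for normal approximation:
  np̂ = 77 ≥ 10 ✓
  n(1-p̂) = 123 ≥ 10 ✓

The sample is large enough, so use a z-interval (normal approximation) for the proportion.

For 90% confidence, z* = 1.645 (from standard normal table)

Standard error: SE = √(p̂(1-p̂)/n) = √(0.385000×0.615000/200) = 0.03440748

Margin of error: E = z* × SE = 1.645 × 0.03440748 = 0.056600

Z-interval: p̂ ± E = 0.385000 ± 0.056600 = (0.328400, 0.441600)

Rounded to 4 decimal places:

(0.3284, 0.4416)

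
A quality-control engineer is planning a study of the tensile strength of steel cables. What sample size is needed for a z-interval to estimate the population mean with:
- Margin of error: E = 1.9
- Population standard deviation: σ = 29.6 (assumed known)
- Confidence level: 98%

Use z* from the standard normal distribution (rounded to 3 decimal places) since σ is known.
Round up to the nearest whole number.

Using z* since population σ is known (z-interval formula).

For 98% confidence, z* = 2.326 (from standard normal table)

Sample size formula for z-interval: n = (z*σ/E)²

n = (2.326 × 29.6 / 1.9)²
  = (36.236632)²
  = 1313.0935

Round up to the nearest whole number: n = 1314

1314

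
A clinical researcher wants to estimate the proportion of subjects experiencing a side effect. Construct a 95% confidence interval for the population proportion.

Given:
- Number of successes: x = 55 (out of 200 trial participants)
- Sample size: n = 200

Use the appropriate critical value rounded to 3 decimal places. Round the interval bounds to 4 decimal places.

Sample proportion: p̂ = 55/200 = 0.275000

Check conditions for normal approximation:
  np̂ = 55 ≥ 10 ✓
  n(1-p̂) = 145 ≥ 10 ✓

The sample is large enough, so use a z-interval (normal approximation) for the proportion.

For 95% confidence, z* = 1.96 (from standard normal table)

Standard error: SE = √(p̂(1-p̂)/n) = √(0.275000×0.725000/200) = 0.03157333

Margin of error: E = z* × SE = 1.96 × 0.03157333 = 0.061884

Z-interval: p̂ ± E = 0.275000 ± 0.061884 = (0.213116, 0.336884)

Rounded to 4 decimal places:

(0.2131, 0.3369)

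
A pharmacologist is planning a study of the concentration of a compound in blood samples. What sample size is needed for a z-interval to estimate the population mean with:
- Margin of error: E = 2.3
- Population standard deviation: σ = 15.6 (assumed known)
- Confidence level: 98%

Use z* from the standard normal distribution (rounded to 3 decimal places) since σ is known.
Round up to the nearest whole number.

Using z* since population σ is known (z-interval formula).

For 98% confidence, z* = 2.326 (from standard normal table)

Sample size formula for z-interval: n = (z*σ/E)²

n = (2.326 × 15.6 / 2.3)²
  = (15.776348)²
  = 248.8932

Round up to the nearest whole number: n = 249

249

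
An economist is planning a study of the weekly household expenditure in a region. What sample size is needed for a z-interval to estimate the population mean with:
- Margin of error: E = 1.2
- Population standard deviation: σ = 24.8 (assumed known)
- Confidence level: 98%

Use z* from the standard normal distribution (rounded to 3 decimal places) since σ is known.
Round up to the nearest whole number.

Using z* since population σ is known (z-interval formula).

For 98% confidence, z* = 2.326 (from standard normal table)

Sample size formula for z-interval: n = (z*σ/E)²

n = (2.326 × 24.8 / 1.2)²
  = (48.070667)²
  = 2310.7890

Round up to the nearest whole number: n = 2311

2311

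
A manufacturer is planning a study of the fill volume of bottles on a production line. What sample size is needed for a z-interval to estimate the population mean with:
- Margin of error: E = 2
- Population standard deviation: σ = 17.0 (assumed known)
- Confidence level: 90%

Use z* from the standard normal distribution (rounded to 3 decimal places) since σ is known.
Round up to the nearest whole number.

Using z* since population σ is known (z-interval formula).

For 90% confidence, z* = 1.645 (from standard normal table)

Sample size formula for z-interval: n = (z*σ/E)²

n = (1.645 × 17.0 / 2)²
  = (13.982500)²
  = 195.5103

Round up to the nearest whole number: n = 196

196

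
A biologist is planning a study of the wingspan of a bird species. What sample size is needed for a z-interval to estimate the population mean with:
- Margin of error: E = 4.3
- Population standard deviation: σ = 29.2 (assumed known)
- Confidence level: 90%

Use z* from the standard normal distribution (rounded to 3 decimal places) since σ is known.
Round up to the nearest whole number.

Using z* since population σ is known (z-interval formula).

For 90% confidence, z* = 1.645 (from standard normal table)

Sample size formula for z-interval: n = (z*σ/E)²

n = (1.645 × 29.2 / 4.3)²
  = (11.170698)²
  = 124.7845

Round up to the nearest whole number: n = 125

125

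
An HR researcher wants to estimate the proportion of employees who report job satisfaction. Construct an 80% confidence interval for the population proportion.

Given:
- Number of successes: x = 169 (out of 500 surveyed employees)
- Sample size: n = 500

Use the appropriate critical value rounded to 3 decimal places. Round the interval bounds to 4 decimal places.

Sample proportion: p̂ = 169/500 = 0.338000

Check conditions for normal approximation:
  np̂ = 169 ≥ 10 ✓
  n(1-p̂) = 331 ≥ 10 ✓

The sample is large enough, so use a z-interval (normal approximation) for the proportion.

For 80% confidence, z* = 1.282 (from standard normal table)

Standard error: SE = √(p̂(1-p̂)/n) = √(0.338000×0.662000/500) = 0.02115448

Margin of error: E = z* × SE = 1.282 × 0.02115448 = 0.027120

Z-interval: p̂ ± E = 0.338000 ± 0.027120 = (0.310880, 0.365120)

Rounded to 4 decimal places:

(0.3109, 0.3651)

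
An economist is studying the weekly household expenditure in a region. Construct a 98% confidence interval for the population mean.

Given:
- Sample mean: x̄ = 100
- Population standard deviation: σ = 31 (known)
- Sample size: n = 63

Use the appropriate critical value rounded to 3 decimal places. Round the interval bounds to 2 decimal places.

The population standard deviation σ is known, so use a z-interval (standard normal critical value).

For 98% confidence, z* = 2.326 (from standard normal table)

Standard error: SE = σ/√n = 31/√63 = 3.905633

Margin of error: E = z* × SE = 2.326 × 3.905633 = 9.0845

Z-interval: x̄ ± E = 100 ± 9.0845 = (90.9155, 109.0845)

Rounded to 2 decimal places:

(90.92, 109.08)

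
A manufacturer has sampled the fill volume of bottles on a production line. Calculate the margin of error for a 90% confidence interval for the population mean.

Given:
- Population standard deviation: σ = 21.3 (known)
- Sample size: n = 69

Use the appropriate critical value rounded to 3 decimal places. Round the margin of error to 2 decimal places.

The population standard deviation σ is known, so use the z-interval margin of error formula.

For 90% confidence, z* = 1.645 (from standard normal table)

Margin of error formula for z-interval: E = z* × σ/√n

E = 1.645 × 21.3/√69
  = 1.645 × 2.564219
  = 4.2181

Rounded to 2 decimal places:

4.22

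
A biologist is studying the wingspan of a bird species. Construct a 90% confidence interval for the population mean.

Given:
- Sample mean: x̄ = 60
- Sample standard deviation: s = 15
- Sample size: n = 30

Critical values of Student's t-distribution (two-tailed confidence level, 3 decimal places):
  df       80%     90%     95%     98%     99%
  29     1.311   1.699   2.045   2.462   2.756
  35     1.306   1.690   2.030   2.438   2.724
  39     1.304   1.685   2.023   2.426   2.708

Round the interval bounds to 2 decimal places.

The population standard deviation σ is unknown (only the sample standard deviation s is given), so use a t-interval with df = n - 1 = 30 - 1 = 29.

For 90% confidence with df = 29, t* = 1.699 (from t-table)

Standard error: SE = s/√n = 15/√30 = 2.738613

Margin of error: E = t* × SE = 1.699 × 2.738613 = 4.6529

T-interval: x̄ ± E = 60 ± 4.6529 = (55.3471, 64.6529)

Rounded to 2 decimal places:

(55.35, 64.65)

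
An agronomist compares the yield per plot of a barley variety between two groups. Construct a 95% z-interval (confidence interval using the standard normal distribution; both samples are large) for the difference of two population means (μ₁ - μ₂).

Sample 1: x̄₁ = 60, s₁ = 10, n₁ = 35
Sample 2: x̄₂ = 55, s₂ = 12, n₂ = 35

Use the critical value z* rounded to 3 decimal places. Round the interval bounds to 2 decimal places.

Both samples are large (n₁ = 35 ≥ 30, n₂ = 35 ≥ 30), so a z-interval for the difference of means applies.

Point estimate: x̄₁ - x̄₂ = 60 - 55 = 5

Standard error: SE = √(s₁²/n₁ + s₂²/n₂)
= √(10²/35 + 12²/35)
= √(2.857143 + 4.114286)
= 2.640346

For 95% confidence, z* = 1.96 (from standard normal table)
Margin of error: E = z* × SE = 1.96 × 2.640346 = 5.1751

Z-interval: (x̄₁ - x̄₂) ± E = 5 ± 5.1751 = (-0.1751, 10.1751)

Rounded to 2 decimal places:

(-0.18, 10.18)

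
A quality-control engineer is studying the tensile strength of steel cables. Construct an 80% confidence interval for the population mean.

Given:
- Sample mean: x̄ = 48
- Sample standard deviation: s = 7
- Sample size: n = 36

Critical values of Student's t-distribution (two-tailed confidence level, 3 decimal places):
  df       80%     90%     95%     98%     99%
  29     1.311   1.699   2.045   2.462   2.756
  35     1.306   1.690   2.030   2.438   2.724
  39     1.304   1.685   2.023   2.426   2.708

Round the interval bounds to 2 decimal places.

The population standard deviation σ is unknown (only the sample standard deviation s is given), so use a t-interval with df = n - 1 = 36 - 1 = 35.

For 80% confidence with df = 35, t* = 1.306 (from t-table)

Standard error: SE = s/√n = 7/√36 = 1.166667

Margin of error: E = t* × SE = 1.306 × 1.166667 = 1.5237

T-interval: x̄ ± E = 48 ± 1.5237 = (46.4763, 49.5237)

Rounded to 2 decimal places:

(46.48, 49.52)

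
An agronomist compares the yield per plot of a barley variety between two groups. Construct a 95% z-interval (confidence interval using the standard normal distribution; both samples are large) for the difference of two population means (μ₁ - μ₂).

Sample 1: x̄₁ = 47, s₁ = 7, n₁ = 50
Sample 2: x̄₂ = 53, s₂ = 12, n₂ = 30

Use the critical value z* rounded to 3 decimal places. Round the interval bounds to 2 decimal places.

Both samples are large (n₁ = 50 ≥ 30, n₂ = 30 ≥ 30), so a z-interval for the difference of means applies.

Point estimate: x̄₁ - x̄₂ = 47 - 53 = -6

Standard error: SE = √(s₁²/n₁ + s₂²/n₂)
= √(7²/50 + 12²/30)
= √(0.980000 + 4.800000)
= 2.404163

For 95% confidence, z* = 1.96 (from standard normal table)
Margin of error: E = z* × SE = 1.96 × 2.404163 = 4.7122

Z-interval: (x̄₁ - x̄₂) ± E = -6 ± 4.7122 = (-10.7122, -1.2878)

Rounded to 2 decimal places:

(-10.71, -1.29)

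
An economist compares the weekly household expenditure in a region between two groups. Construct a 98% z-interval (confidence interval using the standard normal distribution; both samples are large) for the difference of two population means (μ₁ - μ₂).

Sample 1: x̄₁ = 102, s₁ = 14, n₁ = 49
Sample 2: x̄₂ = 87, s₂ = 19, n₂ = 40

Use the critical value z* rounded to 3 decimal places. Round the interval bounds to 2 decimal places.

Both samples are large (n₁ = 49 ≥ 30, n₂ = 40 ≥ 30), so a z-interval for the difference of means applies.

Point estimate: x̄₁ - x̄₂ = 102 - 87 = 15

Standard error: SE = √(s₁²/n₁ + s₂²/n₂)
= √(14²/49 + 19²/40)
= √(4.000000 + 9.025000)
= 3.609016

For 98% confidence, z* = 2.326 (from standard normal table)
Margin of error: E = z* × SE = 2.326 × 3.609016 = 8.3946

Z-interval: (x̄₁ - x̄₂) ± E = 15 ± 8.3946 = (6.6054, 23.3946)

Rounded to 2 decimal places:

(6.61, 23.39)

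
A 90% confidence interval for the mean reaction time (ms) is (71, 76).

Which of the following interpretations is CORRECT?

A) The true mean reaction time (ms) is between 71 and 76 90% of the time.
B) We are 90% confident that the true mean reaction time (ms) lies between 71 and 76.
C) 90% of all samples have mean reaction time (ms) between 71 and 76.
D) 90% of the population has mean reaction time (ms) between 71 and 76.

A confidence interval represents our confidence in the procedure, not a probability statement about the parameter.

Key concept: If we repeated this sampling process many times and computed a 90% CI each time, about 90% of those intervals would contain the true population parameter.

For this specific interval (71, 76):
- Midpoint (point estimate): 73.5
- Margin of error: 2.5

The correct interpretation is the one stating confidence that the true parameter lies in the interval — option B.

B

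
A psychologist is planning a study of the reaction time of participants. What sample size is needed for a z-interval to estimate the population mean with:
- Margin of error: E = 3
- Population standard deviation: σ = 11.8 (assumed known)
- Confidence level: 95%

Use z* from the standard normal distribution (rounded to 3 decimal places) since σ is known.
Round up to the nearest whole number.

Using z* since population σ is known (z-interval formula).

For 95% confidence, z* = 1.96 (from standard normal table)

Sample size formula for z-interval: n = (z*σ/E)²

n = (1.96 × 11.8 / 3)²
  = (7.709333)²
  = 59.4338

Round up to the nearest whole number: n = 60

60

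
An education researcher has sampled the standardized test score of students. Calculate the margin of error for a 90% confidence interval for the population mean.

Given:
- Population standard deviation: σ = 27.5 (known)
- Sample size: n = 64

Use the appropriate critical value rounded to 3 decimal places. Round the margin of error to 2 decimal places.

The population standard deviation σ is known, so use the z-interval margin of error formula.

For 90% confidence, z* = 1.645 (from standard normal table)

Margin of error formula for z-interval: E = z* × σ/√n

E = 1.645 × 27.5/√64
  = 1.645 × 3.437500
  = 5.6547

Rounded to 2 decimal places:

5.65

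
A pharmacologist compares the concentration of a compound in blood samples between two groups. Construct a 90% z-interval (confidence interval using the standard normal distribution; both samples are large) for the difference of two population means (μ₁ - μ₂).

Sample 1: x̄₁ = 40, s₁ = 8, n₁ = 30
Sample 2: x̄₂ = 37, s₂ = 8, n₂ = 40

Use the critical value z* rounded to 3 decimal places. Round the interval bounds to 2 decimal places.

Both samples are large (n₁ = 30 ≥ 30, n₂ = 40 ≥ 30), so a z-interval for the difference of means applies.

Point estimate: x̄₁ - x̄₂ = 40 - 37 = 3

Standard error: SE = √(s₁²/n₁ + s₂²/n₂)
= √(8²/30 + 8²/40)
= √(2.133333 + 1.600000)
= 1.932184

For 90% confidence, z* = 1.645 (from standard normal table)
Margin of error: E = z* × SE = 1.645 × 1.932184 = 3.1784

Z-interval: (x̄₁ - x̄₂) ± E = 3 ± 3.1784 = (-0.1784, 6.1784)

Rounded to 2 decimal places:

(-0.18, 6.18)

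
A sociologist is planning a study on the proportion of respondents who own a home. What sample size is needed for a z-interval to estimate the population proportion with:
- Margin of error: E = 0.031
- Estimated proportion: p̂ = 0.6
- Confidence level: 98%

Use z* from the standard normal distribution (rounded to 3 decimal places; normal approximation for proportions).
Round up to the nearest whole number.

Using z* for proportion z-interval (normal approximation).

For 98% confidence, z* = 2.326 (from standard normal table)

Sample size formula for proportion z-interval: n = z*²p̂(1-p̂)/E²

n = 2.326² × 0.6 × 0.4 / 0.031²
  = 5.410276 × 0.24 / 0.000961
  = 1351.1615

Round up to the nearest whole number: n = 1352

1352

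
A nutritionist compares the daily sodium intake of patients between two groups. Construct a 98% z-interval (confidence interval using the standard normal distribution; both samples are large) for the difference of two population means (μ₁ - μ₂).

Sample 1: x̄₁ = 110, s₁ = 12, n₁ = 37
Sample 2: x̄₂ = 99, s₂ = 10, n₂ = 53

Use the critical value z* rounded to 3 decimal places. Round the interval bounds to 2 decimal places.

Both samples are large (n₁ = 37 ≥ 30, n₂ = 53 ≥ 30), so a z-interval for the difference of means applies.

Point estimate: x̄₁ - x̄₂ = 110 - 99 = 11

Standard error: SE = √(s₁²/n₁ + s₂²/n₂)
= √(12²/37 + 10²/53)
= √(3.891892 + 1.886792)
= 2.403889

For 98% confidence, z* = 2.326 (from standard normal table)
Margin of error: E = z* × SE = 2.326 × 2.403889 = 5.5914

Z-interval: (x̄₁ - x̄₂) ± E = 11 ± 5.5914 = (5.4086, 16.5914)

Rounded to 2 decimal places:

(5.41, 16.59)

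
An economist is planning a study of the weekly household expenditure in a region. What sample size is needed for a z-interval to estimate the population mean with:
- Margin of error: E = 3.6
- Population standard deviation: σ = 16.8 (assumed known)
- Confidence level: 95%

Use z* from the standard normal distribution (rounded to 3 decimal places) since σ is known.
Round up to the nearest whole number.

Using z* since population σ is known (z-interval formula).

For 95% confidence, z* = 1.96 (from standard normal table)

Sample size formula for z-interval: n = (z*σ/E)²

n = (1.96 × 16.8 / 3.6)²
  = (9.146667)²
  = 83.6615

Round up to the nearest whole number: n = 84

84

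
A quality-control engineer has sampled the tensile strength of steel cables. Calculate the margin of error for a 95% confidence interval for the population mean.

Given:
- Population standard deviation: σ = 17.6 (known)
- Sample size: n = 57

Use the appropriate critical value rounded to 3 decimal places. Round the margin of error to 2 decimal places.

The population standard deviation σ is known, so use the z-interval margin of error formula.

For 95% confidence, z* = 1.96 (from standard normal table)

Margin of error formula for z-interval: E = z* × σ/√n

E = 1.96 × 17.6/√57
  = 1.96 × 2.331177
  = 4.5691

Rounded to 2 decimal places:

4.57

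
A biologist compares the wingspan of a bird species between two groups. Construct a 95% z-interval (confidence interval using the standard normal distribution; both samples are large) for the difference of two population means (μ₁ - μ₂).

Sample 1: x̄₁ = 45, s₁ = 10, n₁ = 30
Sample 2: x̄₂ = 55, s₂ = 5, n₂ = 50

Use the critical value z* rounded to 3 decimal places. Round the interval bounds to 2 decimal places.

Both samples are large (n₁ = 30 ≥ 30, n₂ = 50 ≥ 30), so a z-interval for the difference of means applies.

Point estimate: x̄₁ - x̄₂ = 45 - 55 = -10

Standard error: SE = √(s₁²/n₁ + s₂²/n₂)
= √(10²/30 + 5²/50)
= √(3.333333 + 0.500000)
= 1.957890

For 95% confidence, z* = 1.96 (from standard normal table)
Margin of error: E = z* × SE = 1.96 × 1.957890 = 3.8375

Z-interval: (x̄₁ - x̄₂) ± E = -10 ± 3.8375 = (-13.8375, -6.1625)

Rounded to 2 decimal places:

(-13.84, -6.16)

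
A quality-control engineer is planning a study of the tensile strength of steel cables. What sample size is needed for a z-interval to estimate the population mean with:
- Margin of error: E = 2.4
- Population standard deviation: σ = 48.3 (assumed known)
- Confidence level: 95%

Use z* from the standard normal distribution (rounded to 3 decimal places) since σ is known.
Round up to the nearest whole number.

Using z* since population σ is known (z-interval formula).

For 95% confidence, z* = 1.96 (from standard normal table)

Sample size formula for z-interval: n = (z*σ/E)²

n = (1.96 × 48.3 / 2.4)²
  = (39.445000)²
  = 1555.9080

Round up to the nearest whole number: n = 1556

1556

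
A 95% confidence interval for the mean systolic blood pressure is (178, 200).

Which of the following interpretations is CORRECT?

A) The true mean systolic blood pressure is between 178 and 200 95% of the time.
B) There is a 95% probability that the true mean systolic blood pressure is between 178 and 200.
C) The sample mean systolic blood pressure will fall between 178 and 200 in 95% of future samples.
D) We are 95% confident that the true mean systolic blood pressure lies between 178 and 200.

A confidence interval represents our confidence in the procedure, not a probability statement about the parameter.

Key concept: If we repeated this sampling process many times and computed a 95% CI each time, about 95% of those intervals would contain the true population parameter.

For this specific interval (178, 200):
- Midpoint (point estimate): 189
- Margin of error: 11

The correct interpretation is the one stating confidence that the true parameter lies in the interval — option D.

D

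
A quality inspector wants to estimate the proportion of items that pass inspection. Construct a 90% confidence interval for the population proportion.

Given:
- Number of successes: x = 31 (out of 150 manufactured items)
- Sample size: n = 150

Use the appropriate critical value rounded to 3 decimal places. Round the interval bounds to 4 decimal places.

Sample proportion: p̂ = 31/150 = 0.206667

Check conditions for normal approximation:
  np̂ = 31 ≥ 10 ✓
  n(1-p̂) = 119 ≥ 10 ✓

The sample is large enough, so use a z-interval (normal approximation) for the proportion.

For 90% confidence, z* = 1.645 (from standard normal table)

Standard error: SE = √(p̂(1-p̂)/n) = √(0.206667×0.793333/150) = 0.03306111

Margin of error: E = z* × SE = 1.645 × 0.03306111 = 0.054386

Z-interval: p̂ ± E = 0.206667 ± 0.054386 = (0.152281, 0.261052)

Rounded to 4 decimal places:

(0.1523, 0.2611)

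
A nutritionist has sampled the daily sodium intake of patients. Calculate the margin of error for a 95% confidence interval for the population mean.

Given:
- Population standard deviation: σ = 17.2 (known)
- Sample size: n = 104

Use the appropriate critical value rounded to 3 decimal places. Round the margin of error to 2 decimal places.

The population standard deviation σ is known, so use the z-interval margin of error formula.

For 95% confidence, z* = 1.96 (from standard normal table)

Margin of error formula for z-interval: E = z* × σ/√n

E = 1.96 × 17.2/√104
  = 1.96 × 1.686599
  = 3.3057

Rounded to 2 decimal places:

3.31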